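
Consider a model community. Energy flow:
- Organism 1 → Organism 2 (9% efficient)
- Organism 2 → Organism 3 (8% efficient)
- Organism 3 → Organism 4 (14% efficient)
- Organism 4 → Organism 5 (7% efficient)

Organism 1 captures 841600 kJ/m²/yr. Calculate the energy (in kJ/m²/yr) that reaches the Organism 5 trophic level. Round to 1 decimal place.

Organism 2: 841600 × 0.09 = 75744 kJ/m²/yr
Organism 3: 75744 × 0.08 = 6059.52 kJ/m²/yr
Organism 4: 6059.52 × 0.14 = 848.3328 kJ/m²/yr
Organism 5: 848.3328 × 0.07 = 59.383296 kJ/m²/yr

59.4 kJ/m²/yr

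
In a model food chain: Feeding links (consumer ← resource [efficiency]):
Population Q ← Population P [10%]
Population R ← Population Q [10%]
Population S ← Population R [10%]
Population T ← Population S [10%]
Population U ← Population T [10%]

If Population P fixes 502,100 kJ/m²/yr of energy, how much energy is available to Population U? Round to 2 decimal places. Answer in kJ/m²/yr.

5.02 kJ/m²/yr

Population Q: 502100 × 0.1 = 50210 kJ/m²/yr
Population R: 50210 × 0.1 = 5021 kJ/m²/yr
Population S: 5021 × 0.1 = 502.1 kJ/m²/yr
Population T: 502.1 × 0.1 = 50.21 kJ/m²/yr
Population U: 50.21 × 0.1 = 5.021 kJ/m²/yr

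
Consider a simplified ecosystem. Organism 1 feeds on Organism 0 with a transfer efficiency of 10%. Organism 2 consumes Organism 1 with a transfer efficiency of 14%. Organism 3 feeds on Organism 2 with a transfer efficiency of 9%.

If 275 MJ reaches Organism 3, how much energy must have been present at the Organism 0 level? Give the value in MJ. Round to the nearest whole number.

218254 MJ

Cumulative transfer efficiency: 0.1 × 0.14 × 0.09 = 0.00126
Organism 0 energy = 275 / 0.00126 = 218254 MJ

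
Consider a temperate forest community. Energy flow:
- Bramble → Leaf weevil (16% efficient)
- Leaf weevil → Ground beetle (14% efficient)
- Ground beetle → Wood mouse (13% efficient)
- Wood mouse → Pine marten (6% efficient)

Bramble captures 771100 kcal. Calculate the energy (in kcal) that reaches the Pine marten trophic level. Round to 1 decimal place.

Leaf weevil: 771100 × 0.16 = 123376 kcal
Ground beetle: 123376 × 0.14 = 17272.64 kcal
Wood mouse: 17272.64 × 0.13 = 2245.4432 kcal
Pine marten: 2245.4432 × 0.06 = 134.726592 kcal

134.7 kcal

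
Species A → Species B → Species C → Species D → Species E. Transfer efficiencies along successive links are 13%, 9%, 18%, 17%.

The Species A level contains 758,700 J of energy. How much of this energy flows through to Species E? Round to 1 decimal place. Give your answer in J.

271.6 J

Species B: 758700 × 0.13 = 98631 J
Species C: 98631 × 0.09 = 8876.79 J
Species D: 8876.79 × 0.18 = 1597.8222 J
Species E: 1597.8222 × 0.17 = 271.629774 J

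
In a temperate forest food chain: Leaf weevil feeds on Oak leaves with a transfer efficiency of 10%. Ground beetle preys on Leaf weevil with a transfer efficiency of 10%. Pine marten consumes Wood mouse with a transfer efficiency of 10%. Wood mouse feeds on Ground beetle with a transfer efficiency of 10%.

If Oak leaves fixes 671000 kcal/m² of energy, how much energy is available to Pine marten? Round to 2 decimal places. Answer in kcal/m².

67.10 kcal/m²

Leaf weevil: 671000 × 0.1 = 67100 kcal/m²
Ground beetle: 67100 × 0.1 = 6710 kcal/m²
Wood mouse: 6710 × 0.1 = 671 kcal/m²
Pine marten: 671 × 0.1 = 67.1 kcal/m²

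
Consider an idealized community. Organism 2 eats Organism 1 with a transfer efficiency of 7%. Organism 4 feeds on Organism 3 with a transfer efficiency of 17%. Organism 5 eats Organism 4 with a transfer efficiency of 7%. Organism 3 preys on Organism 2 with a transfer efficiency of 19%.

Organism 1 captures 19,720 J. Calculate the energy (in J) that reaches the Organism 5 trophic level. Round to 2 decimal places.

Organism 2: 19720 × 0.07 = 1380.4 J
Organism 3: 1380.4 × 0.19 = 262.276 J
Organism 4: 262.276 × 0.17 = 44.58692 J
Organism 5: 44.58692 × 0.07 = 3.1210844 J

3.12 J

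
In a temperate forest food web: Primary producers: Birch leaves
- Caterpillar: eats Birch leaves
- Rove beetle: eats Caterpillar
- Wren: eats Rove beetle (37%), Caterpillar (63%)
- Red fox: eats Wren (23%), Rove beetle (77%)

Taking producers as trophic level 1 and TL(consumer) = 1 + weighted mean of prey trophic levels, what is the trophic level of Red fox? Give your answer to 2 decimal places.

Caterpillar: 1 + 1 = 2
Rove beetle: 1 + 2 = 3
Wren: 1 + (0.37×3 + 0.63×2) = 3.37
Red fox: 1 + (0.23×3.37 + 0.77×3) = 4.0851

4.09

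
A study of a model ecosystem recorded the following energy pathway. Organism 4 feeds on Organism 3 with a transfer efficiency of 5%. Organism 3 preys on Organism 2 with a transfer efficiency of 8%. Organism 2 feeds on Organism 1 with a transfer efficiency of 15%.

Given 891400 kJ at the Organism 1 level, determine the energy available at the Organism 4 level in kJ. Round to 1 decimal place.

Organism 2: 891400 × 0.15 = 133710 kJ
Organism 3: 133710 × 0.08 = 10696.8 kJ
Organism 4: 10696.8 × 0.05 = 534.84 kJ

534.8 kJ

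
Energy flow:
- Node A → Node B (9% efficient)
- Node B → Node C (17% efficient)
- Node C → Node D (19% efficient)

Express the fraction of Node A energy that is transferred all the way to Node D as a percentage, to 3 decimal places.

0.291%

Product of link efficiencies: 0.09 × 0.17 × 0.19 = 0.002907
As a percentage: 0.002907 × 100 = 0.291%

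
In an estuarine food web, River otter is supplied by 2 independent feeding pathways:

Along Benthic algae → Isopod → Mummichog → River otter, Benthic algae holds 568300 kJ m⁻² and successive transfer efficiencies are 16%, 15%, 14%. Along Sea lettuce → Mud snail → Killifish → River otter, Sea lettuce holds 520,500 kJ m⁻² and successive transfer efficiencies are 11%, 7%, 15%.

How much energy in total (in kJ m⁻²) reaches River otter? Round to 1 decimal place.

2510.7 kJ m⁻²

Via Benthic algae: 568300 × 0.16 × 0.15 × 0.14 = 1909.488 kJ m⁻²
Via Sea lettuce: 520500 × 0.11 × 0.07 × 0.15 = 601.1775 kJ m⁻²
Total at River otter: 1909.488 + 601.1775 = 2510.6655 kJ m⁻²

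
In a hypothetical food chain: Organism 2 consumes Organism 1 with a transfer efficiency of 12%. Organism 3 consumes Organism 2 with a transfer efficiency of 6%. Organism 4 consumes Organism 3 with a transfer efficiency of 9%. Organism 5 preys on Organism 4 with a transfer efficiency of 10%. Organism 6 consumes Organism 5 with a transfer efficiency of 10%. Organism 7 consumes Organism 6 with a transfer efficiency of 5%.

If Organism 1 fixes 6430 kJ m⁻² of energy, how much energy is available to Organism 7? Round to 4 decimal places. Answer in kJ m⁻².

0.0021 kJ m⁻²

Organism 2: 6430 × 0.12 = 771.6 kJ m⁻²
Organism 3: 771.6 × 0.06 = 46.296 kJ m⁻²
Organism 4: 46.296 × 0.09 = 4.16664 kJ m⁻²
Organism 5: 4.16664 × 0.1 = 0.416664 kJ m⁻²
Organism 6: 0.416664 × 0.1 = 0.0416664 kJ m⁻²
Organism 7: 0.0416664 × 0.05 = 0.00208332 kJ m⁻²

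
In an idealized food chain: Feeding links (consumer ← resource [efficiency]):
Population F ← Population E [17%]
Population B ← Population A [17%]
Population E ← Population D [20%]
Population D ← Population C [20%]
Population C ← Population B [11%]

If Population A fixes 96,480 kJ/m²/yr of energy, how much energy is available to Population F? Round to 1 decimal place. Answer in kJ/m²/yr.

Population B: 96480 × 0.17 = 16401.6 kJ/m²/yr
Population C: 16401.6 × 0.11 = 1804.176 kJ/m²/yr
Population D: 1804.176 × 0.2 = 360.8352 kJ/m²/yr
Population E: 360.8352 × 0.2 = 72.16704 kJ/m²/yr
Population F: 72.16704 × 0.17 = 12.2683968 kJ/m²/yr

12.3 kJ/m²/yr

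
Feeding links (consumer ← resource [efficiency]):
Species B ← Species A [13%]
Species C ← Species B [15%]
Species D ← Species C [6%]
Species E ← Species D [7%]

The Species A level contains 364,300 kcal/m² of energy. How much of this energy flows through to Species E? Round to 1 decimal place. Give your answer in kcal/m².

29.8 kcal/m²

Species B: 364300 × 0.13 = 47359 kcal/m²
Species C: 47359 × 0.15 = 7103.85 kcal/m²
Species D: 7103.85 × 0.06 = 426.231 kcal/m²
Species E: 426.231 × 0.07 = 29.83617 kcal/m²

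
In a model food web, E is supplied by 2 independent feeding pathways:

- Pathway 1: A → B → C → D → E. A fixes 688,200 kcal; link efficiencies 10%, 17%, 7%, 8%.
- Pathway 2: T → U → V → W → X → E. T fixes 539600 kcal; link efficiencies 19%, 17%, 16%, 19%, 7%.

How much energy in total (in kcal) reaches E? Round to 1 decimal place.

Pathway 1: 688200 × 0.1 × 0.17 × 0.07 × 0.08 = 65.51664 kcal
Pathway 2: 539600 × 0.19 × 0.17 × 0.16 × 0.19 × 0.07 = 37.08908224 kcal
Total at E: 65.51664 + 37.08908224 = 102.60572224 kcal

102.6 kcal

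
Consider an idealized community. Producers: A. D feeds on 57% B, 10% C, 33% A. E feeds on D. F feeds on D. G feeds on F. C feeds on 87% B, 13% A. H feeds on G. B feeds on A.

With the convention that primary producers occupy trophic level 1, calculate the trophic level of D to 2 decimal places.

2.76

B: 1 + 1 = 2
C: 1 + (0.87×2 + 0.13×1) = 2.87
D: 1 + (0.57×2 + 0.1×2.87 + 0.33×1) = 2.757
E: 1 + 2.757 = 3.757
F: 1 + 2.757 = 3.757
G: 1 + 3.757 = 4.757
H: 1 + 4.757 = 5.757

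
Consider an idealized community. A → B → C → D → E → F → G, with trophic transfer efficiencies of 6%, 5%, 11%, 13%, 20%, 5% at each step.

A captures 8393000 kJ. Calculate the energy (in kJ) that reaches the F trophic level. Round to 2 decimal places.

72.01 kJ

B: 8393000 × 0.06 = 503580 kJ
C: 503580 × 0.05 = 25179 kJ
D: 25179 × 0.11 = 2769.69 kJ
E: 2769.69 × 0.13 = 360.0597 kJ
F: 360.0597 × 0.2 = 72.01194 kJ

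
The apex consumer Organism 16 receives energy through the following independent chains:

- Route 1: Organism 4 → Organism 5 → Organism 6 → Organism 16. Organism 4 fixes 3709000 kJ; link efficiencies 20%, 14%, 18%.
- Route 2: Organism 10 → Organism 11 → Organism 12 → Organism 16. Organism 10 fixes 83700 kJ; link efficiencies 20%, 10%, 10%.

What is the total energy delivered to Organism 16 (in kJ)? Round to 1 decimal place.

Route 1: 3709000 × 0.2 × 0.14 × 0.18 = 18693.36 kJ
Route 2: 83700 × 0.2 × 0.1 × 0.1 = 167.4 kJ
Total at Organism 16: 18693.36 + 167.4 = 18860.76 kJ

18860.8 kJ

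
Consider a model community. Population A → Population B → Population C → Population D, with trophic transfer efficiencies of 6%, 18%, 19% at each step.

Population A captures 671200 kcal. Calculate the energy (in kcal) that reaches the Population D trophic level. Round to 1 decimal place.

Population B: 671200 × 0.06 = 40272 kcal
Population C: 40272 × 0.18 = 7248.96 kcal
Population D: 7248.96 × 0.19 = 1377.3024 kcal

1377.3 kcal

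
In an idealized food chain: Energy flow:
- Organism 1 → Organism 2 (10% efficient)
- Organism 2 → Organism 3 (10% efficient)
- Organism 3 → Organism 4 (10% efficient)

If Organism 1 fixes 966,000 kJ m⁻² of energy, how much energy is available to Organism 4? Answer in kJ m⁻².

966 kJ m⁻²

Organism 2: 966000 × 0.1 = 96600 kJ m⁻²
Organism 3: 96600 × 0.1 = 9660 kJ m⁻²
Organism 4: 9660 × 0.1 = 966 kJ m⁻²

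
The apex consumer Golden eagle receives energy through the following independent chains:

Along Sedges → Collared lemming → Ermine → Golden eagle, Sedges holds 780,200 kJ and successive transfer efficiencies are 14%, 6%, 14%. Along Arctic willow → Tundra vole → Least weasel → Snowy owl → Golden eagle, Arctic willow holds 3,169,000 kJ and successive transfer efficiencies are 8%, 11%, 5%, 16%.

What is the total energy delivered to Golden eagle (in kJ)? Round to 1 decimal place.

1140.6 kJ

Via Sedges: 780200 × 0.14 × 0.06 × 0.14 = 917.5152 kJ
Via Arctic willow: 3169000 × 0.08 × 0.11 × 0.05 × 0.16 = 223.0976 kJ
Total at Golden eagle: 917.5152 + 223.0976 = 1140.6128 kJ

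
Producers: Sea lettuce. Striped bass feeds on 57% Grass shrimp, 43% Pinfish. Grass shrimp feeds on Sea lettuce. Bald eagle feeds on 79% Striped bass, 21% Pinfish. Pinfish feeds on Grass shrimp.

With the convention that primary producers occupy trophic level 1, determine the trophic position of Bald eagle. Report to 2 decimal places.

Grass shrimp: 1 + 1 = 2
Pinfish: 1 + 2 = 3
Striped bass: 1 + (0.57×2 + 0.43×3) = 3.43
Bald eagle: 1 + (0.79×3.43 + 0.21×3) = 4.3397

4.34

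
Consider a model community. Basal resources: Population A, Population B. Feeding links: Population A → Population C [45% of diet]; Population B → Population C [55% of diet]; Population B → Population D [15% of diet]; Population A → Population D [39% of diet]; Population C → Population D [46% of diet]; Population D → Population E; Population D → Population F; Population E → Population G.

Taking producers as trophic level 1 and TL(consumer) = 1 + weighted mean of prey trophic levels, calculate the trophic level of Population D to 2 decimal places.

Population C: 1 + (0.45×1 + 0.55×1) = 2
Population D: 1 + (0.15×1 + 0.39×1 + 0.46×2) = 2.46
Population E: 1 + 2.46 = 3.46
Population F: 1 + 2.46 = 3.46
Population G: 1 + 3.46 = 4.46

2.46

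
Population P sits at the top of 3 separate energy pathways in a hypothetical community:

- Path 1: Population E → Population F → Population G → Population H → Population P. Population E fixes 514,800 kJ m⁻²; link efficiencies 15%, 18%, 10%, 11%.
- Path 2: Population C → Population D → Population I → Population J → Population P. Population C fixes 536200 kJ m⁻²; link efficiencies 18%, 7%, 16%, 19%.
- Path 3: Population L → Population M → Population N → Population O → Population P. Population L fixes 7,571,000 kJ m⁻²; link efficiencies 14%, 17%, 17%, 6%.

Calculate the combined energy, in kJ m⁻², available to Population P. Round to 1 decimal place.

2196.2 kJ m⁻²

Path 1: 514800 × 0.15 × 0.18 × 0.1 × 0.11 = 152.8956 kJ m⁻²
Path 2: 536200 × 0.18 × 0.07 × 0.16 × 0.19 = 205.386048 kJ m⁻²
Path 3: 7571000 × 0.14 × 0.17 × 0.17 × 0.06 = 1837.93596 kJ m⁻²
Total at Population P: 152.8956 + 205.386048 + 1837.93596 = 2196.217608 kJ m⁻²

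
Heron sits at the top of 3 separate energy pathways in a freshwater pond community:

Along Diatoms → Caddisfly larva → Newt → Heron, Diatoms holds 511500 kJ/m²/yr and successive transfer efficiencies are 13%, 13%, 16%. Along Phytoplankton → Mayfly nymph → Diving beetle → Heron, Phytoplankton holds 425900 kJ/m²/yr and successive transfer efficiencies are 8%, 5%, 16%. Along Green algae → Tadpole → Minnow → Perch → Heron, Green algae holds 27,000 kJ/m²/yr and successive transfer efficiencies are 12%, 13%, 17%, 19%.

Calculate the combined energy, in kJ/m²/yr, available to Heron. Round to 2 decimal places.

Via Diatoms: 511500 × 0.13 × 0.13 × 0.16 = 1383.096 kJ/m²/yr
Via Phytoplankton: 425900 × 0.08 × 0.05 × 0.16 = 272.576 kJ/m²/yr
Via Green algae: 27000 × 0.12 × 0.13 × 0.17 × 0.19 = 13.60476 kJ/m²/yr
Total at Heron: 1383.096 + 272.576 + 13.60476 = 1669.27676 kJ/m²/yr

1669.28 kJ/m²/yr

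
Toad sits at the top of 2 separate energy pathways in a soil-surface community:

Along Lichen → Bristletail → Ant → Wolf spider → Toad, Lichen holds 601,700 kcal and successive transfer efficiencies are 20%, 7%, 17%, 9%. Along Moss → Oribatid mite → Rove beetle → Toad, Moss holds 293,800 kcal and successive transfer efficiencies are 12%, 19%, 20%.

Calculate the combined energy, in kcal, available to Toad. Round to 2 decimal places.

1468.61 kcal

Via Lichen: 601700 × 0.2 × 0.07 × 0.17 × 0.09 = 128.88414 kcal
Via Moss: 293800 × 0.12 × 0.19 × 0.2 = 1339.728 kcal
Total at Toad: 128.88414 + 1339.728 = 1468.61214 kcal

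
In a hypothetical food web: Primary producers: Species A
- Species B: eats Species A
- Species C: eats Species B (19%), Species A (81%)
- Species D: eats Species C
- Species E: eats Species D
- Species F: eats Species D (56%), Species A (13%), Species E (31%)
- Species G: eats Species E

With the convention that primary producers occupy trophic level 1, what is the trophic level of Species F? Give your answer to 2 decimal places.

Species B: 1 + 1 = 2
Species C: 1 + (0.19×2 + 0.81×1) = 2.19
Species D: 1 + 2.19 = 3.19
Species E: 1 + 3.19 = 4.19
Species F: 1 + (0.56×3.19 + 0.13×1 + 0.31×4.19) = 4.2153
Species G: 1 + 4.19 = 5.19

4.22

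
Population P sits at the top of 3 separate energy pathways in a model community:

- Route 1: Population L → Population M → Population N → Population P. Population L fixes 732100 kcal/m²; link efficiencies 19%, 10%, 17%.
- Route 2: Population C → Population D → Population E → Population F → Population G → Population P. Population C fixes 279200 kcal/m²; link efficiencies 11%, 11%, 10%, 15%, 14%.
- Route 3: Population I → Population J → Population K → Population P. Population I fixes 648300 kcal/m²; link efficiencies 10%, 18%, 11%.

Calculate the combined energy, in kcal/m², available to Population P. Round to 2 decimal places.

3655.41 kcal/m²

Route 1: 732100 × 0.19 × 0.1 × 0.17 = 2364.683 kcal/m²
Route 2: 279200 × 0.11 × 0.11 × 0.1 × 0.15 × 0.14 = 7.094472 kcal/m²
Route 3: 648300 × 0.1 × 0.18 × 0.11 = 1283.634 kcal/m²
Total at Population P: 2364.683 + 7.094472 + 1283.634 = 3655.411472 kcal/m²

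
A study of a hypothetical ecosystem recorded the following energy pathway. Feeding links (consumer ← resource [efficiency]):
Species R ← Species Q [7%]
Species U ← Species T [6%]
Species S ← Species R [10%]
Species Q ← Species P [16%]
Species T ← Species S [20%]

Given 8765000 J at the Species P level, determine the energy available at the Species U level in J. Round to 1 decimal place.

117.8 J

Species Q: 8765000 × 0.16 = 1402400 J
Species R: 1402400 × 0.07 = 98168 J
Species S: 98168 × 0.1 = 9816.8 J
Species T: 9816.8 × 0.2 = 1963.36 J
Species U: 1963.36 × 0.06 = 117.8016 J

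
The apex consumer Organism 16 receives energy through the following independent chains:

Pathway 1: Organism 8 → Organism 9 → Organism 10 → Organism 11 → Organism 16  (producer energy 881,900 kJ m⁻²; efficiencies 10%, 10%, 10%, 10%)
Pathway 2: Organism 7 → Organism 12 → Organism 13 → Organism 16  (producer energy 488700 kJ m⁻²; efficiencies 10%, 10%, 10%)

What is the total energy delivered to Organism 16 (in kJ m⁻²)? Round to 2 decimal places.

Pathway 1: 881900 × 0.1 × 0.1 × 0.1 × 0.1 = 88.19 kJ m⁻²
Pathway 2: 488700 × 0.1 × 0.1 × 0.1 = 488.7 kJ m⁻²
Total at Organism 16: 88.19 + 488.7 = 576.89 kJ m⁻²

576.89 kJ m⁻²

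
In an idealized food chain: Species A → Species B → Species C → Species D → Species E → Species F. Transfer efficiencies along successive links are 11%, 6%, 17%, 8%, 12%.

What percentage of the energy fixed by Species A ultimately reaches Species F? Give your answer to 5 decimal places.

Product of link efficiencies: 0.11 × 0.06 × 0.17 × 0.08 × 0.12 = 0.0000107712
As a percentage: 0.0000107712 × 100 = 0.00108%

0.00108%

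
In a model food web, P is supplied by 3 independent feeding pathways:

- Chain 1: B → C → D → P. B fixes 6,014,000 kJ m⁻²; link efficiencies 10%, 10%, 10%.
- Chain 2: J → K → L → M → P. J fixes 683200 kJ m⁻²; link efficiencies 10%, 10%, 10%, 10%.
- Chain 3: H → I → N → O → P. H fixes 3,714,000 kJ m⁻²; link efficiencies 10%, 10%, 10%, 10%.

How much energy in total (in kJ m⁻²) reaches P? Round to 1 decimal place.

6453.7 kJ m⁻²

Chain 1: 6014000 × 0.1 × 0.1 × 0.1 = 6014 kJ m⁻²
Chain 2: 683200 × 0.1 × 0.1 × 0.1 × 0.1 = 68.32 kJ m⁻²
Chain 3: 3714000 × 0.1 × 0.1 × 0.1 × 0.1 = 371.4 kJ m⁻²
Total at P: 6014 + 68.32 + 371.4 = 6453.72 kJ m⁻²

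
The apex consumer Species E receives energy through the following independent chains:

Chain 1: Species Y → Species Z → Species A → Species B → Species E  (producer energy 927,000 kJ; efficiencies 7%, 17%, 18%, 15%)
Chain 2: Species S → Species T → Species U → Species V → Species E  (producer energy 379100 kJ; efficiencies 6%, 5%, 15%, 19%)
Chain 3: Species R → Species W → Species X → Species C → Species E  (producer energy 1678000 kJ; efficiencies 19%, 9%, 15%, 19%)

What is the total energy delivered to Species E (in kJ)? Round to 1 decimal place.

1148.0 kJ

Chain 1: 927000 × 0.07 × 0.17 × 0.18 × 0.15 = 297.8451 kJ
Chain 2: 379100 × 0.06 × 0.05 × 0.15 × 0.19 = 32.41305 kJ
Chain 3: 1678000 × 0.19 × 0.09 × 0.15 × 0.19 = 817.7733 kJ
Total at Species E: 297.8451 + 32.41305 + 817.7733 = 1148.03145 kJ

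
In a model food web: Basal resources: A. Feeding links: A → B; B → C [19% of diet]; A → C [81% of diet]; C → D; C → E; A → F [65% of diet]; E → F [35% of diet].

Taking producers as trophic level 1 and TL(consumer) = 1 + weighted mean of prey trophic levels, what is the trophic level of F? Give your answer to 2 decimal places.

B: 1 + 1 = 2
C: 1 + (0.19×2 + 0.81×1) = 2.19
D: 1 + 2.19 = 3.19
E: 1 + 2.19 = 3.19
F: 1 + (0.65×1 + 0.35×3.19) = 2.7665

2.77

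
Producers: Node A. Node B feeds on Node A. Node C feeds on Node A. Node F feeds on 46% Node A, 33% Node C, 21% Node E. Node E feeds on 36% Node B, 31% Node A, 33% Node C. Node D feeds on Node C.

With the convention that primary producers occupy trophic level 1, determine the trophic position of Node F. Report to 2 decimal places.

2.68

Node B: 1 + 1 = 2
Node C: 1 + 1 = 2
Node D: 1 + 2 = 3
Node E: 1 + (0.36×2 + 0.31×1 + 0.33×2) = 2.69
Node F: 1 + (0.46×1 + 0.33×2 + 0.21×2.69) = 2.6849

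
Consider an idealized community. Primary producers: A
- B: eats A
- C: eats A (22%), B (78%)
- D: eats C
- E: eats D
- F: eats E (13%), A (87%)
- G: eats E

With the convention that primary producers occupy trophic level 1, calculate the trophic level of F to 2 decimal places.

B: 1 + 1 = 2
C: 1 + (0.22×1 + 0.78×2) = 2.78
D: 1 + 2.78 = 3.78
E: 1 + 3.78 = 4.78
F: 1 + (0.13×4.78 + 0.87×1) = 2.4914
G: 1 + 4.78 = 5.78

2.49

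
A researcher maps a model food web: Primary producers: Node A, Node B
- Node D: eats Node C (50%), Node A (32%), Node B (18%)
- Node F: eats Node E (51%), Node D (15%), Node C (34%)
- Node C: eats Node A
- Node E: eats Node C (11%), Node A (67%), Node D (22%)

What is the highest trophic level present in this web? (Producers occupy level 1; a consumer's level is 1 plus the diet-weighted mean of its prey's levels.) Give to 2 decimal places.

3.30

Node C: 1 + 1 = 2
Node D: 1 + (0.5×2 + 0.32×1 + 0.18×1) = 2.5
Node E: 1 + (0.11×2 + 0.67×1 + 0.22×2.5) = 2.44
Node F: 1 + (0.51×2.44 + 0.15×2.5 + 0.34×2) = 3.2994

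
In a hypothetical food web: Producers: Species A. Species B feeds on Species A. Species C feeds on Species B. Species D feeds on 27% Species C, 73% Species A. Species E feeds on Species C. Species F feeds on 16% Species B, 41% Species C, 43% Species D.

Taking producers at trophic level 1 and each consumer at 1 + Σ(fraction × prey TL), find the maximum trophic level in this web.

Species B: 1 + 1 = 2
Species C: 1 + 2 = 3
Species D: 1 + (0.27×3 + 0.73×1) = 2.54
Species E: 1 + 3 = 4
Species F: 1 + (0.16×2 + 0.41×3 + 0.43×2.54) = 3.6422

4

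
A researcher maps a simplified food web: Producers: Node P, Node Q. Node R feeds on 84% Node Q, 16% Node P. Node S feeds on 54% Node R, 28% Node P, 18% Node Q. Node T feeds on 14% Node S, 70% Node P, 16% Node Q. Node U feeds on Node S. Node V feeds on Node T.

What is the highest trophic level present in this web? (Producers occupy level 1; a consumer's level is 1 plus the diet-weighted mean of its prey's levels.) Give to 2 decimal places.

3.54

Node R: 1 + (0.84×1 + 0.16×1) = 2
Node S: 1 + (0.54×2 + 0.28×1 + 0.18×1) = 2.54
Node T: 1 + (0.14×2.54 + 0.7×1 + 0.16×1) = 2.2156
Node U: 1 + 2.54 = 3.54
Node V: 1 + 2.2156 = 3.2156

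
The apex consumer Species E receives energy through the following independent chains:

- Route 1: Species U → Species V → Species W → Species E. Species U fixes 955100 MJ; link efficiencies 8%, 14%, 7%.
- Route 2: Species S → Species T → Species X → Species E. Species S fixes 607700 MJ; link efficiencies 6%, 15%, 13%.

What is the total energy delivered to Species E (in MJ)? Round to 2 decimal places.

1459.81 MJ

Route 1: 955100 × 0.08 × 0.14 × 0.07 = 748.7984 MJ
Route 2: 607700 × 0.06 × 0.15 × 0.13 = 711.009 MJ
Total at Species E: 748.7984 + 711.009 = 1459.8074 MJ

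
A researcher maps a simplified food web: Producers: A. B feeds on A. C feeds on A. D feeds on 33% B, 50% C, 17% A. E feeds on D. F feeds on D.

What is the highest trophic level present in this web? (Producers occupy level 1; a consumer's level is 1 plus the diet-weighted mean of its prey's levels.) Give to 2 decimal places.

B: 1 + 1 = 2
C: 1 + 1 = 2
D: 1 + (0.33×2 + 0.5×2 + 0.17×1) = 2.83
E: 1 + 2.83 = 3.83
F: 1 + 2.83 = 3.83

3.83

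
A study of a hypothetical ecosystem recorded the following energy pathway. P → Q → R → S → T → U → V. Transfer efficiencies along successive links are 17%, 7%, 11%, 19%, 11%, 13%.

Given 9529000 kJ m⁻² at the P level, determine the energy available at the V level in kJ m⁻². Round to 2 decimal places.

33.89 kJ m⁻²

Q: 9529000 × 0.17 = 1619930 kJ m⁻²
R: 1619930 × 0.07 = 113395.1 kJ m⁻²
S: 113395.1 × 0.11 = 12473.461 kJ m⁻²
T: 12473.461 × 0.19 = 2369.95759 kJ m⁻²
U: 2369.95759 × 0.11 = 260.6953349 kJ m⁻²
V: 260.6953349 × 0.13 = 33.890393537 kJ m⁻²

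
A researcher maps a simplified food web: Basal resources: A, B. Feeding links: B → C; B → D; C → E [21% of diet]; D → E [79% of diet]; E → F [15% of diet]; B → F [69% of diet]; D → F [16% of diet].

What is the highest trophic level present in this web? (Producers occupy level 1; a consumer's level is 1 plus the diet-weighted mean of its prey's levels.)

3

C: 1 + 1 = 2
D: 1 + 1 = 2
E: 1 + (0.79×2 + 0.21×2) = 3
F: 1 + (0.16×2 + 0.69×1 + 0.15×3) = 2.46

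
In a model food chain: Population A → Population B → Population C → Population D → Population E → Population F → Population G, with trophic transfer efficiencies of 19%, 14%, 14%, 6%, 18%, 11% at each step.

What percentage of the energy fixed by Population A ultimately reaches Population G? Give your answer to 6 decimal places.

Product of link efficiencies: 0.19 × 0.14 × 0.14 × 0.06 × 0.18 × 0.11 = 0.000004424112
As a percentage: 0.000004424112 × 100 = 0.000442%

0.000442%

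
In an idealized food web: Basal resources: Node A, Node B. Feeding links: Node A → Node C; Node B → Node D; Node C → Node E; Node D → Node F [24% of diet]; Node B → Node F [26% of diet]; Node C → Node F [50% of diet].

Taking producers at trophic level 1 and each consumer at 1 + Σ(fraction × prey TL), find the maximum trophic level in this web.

3

Node C: 1 + 1 = 2
Node D: 1 + 1 = 2
Node E: 1 + 2 = 3
Node F: 1 + (0.24×2 + 0.26×1 + 0.5×2) = 2.74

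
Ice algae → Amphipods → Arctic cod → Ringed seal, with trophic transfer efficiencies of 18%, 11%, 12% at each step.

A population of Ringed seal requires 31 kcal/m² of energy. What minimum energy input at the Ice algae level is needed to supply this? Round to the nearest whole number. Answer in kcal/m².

13047 kcal/m²

Cumulative transfer efficiency: 0.18 × 0.11 × 0.12 = 0.002376
Ice algae energy = 31 / 0.002376 = 13047 kcal/m²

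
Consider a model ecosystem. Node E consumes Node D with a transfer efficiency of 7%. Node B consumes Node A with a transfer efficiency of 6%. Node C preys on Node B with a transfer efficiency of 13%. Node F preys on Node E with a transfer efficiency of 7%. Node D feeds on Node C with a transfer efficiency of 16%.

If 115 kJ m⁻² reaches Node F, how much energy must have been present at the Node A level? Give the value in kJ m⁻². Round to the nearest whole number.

18805599 kJ m⁻²

Cumulative transfer efficiency: 0.06 × 0.13 × 0.16 × 0.07 × 0.07 = 0.0000061152
Node A energy = 115 / 0.0000061152 = 18805599 kJ m⁻²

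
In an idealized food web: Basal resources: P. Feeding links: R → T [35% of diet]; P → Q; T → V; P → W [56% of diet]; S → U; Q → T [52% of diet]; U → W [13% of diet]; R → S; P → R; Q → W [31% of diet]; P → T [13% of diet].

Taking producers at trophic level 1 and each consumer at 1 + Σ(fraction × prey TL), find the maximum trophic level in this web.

Q: 1 + 1 = 2
R: 1 + 1 = 2
S: 1 + 2 = 3
T: 1 + (0.13×1 + 0.35×2 + 0.52×2) = 2.87
U: 1 + 3 = 4
V: 1 + 2.87 = 3.87
W: 1 + (0.56×1 + 0.31×2 + 0.13×4) = 2.7

4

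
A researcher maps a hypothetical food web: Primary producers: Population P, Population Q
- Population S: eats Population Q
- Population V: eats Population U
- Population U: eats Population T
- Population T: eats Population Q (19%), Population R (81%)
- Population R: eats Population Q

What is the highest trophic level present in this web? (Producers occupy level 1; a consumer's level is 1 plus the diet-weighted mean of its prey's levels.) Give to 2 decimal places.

4.81

Population R: 1 + 1 = 2
Population S: 1 + 1 = 2
Population T: 1 + (0.19×1 + 0.81×2) = 2.81
Population U: 1 + 2.81 = 3.81
Population V: 1 + 3.81 = 4.81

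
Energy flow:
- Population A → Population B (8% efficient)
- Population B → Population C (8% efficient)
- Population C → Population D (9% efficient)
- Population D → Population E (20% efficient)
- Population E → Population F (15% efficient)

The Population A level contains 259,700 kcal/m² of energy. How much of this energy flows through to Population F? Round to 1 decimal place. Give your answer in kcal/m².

4.5 kcal/m²

Population B: 259700 × 0.08 = 20776 kcal/m²
Population C: 20776 × 0.08 = 1662.08 kcal/m²
Population D: 1662.08 × 0.09 = 149.5872 kcal/m²
Population E: 149.5872 × 0.2 = 29.91744 kcal/m²
Population F: 29.91744 × 0.15 = 4.487616 kcal/m²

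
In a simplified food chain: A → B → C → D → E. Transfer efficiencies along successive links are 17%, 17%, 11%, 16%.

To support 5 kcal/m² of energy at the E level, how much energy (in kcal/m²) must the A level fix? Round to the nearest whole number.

Cumulative transfer efficiency: 0.17 × 0.17 × 0.11 × 0.16 = 0.00050864
A energy = 5 / 0.00050864 = 9830 kcal/m²

9830 kcal/m²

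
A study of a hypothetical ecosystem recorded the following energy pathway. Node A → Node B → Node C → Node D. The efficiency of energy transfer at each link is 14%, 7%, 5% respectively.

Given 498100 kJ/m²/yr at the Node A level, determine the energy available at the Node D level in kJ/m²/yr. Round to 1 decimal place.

244.1 kJ/m²/yr

Node B: 498100 × 0.14 = 69734 kJ/m²/yr
Node C: 69734 × 0.07 = 4881.38 kJ/m²/yr
Node D: 4881.38 × 0.05 = 244.069 kJ/m²/yr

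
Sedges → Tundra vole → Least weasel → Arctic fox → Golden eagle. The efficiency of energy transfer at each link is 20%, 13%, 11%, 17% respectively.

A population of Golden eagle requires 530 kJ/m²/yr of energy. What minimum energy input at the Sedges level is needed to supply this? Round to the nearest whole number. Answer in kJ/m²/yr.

1090086 kJ/m²/yr

Cumulative transfer efficiency: 0.2 × 0.13 × 0.11 × 0.17 = 0.0004862
Sedges energy = 530 / 0.0004862 = 1090086 kJ/m²/yr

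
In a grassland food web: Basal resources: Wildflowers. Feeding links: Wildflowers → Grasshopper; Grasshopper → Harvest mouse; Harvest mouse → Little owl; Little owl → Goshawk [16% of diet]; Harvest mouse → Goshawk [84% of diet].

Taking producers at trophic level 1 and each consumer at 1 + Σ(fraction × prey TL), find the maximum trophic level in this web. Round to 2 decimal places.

Grasshopper: 1 + 1 = 2
Harvest mouse: 1 + 2 = 3
Little owl: 1 + 3 = 4
Goshawk: 1 + (0.16×4 + 0.84×3) = 4.16

4.16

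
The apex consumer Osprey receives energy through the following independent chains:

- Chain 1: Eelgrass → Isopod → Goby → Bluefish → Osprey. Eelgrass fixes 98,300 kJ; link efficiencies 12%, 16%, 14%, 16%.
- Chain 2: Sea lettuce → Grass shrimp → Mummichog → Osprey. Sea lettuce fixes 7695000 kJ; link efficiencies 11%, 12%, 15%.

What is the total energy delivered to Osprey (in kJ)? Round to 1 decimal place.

15278.4 kJ

Chain 1: 98300 × 0.12 × 0.16 × 0.14 × 0.16 = 42.276864 kJ
Chain 2: 7695000 × 0.11 × 0.12 × 0.15 = 15236.1 kJ
Total at Osprey: 42.276864 + 15236.1 = 15278.376864 kJ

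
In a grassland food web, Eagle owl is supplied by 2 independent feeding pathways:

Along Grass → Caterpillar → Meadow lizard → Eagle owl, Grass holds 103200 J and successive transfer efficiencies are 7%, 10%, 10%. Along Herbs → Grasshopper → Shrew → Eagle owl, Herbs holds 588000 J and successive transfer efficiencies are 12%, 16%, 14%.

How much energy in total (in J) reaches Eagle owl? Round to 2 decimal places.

1652.78 J

Via Grass: 103200 × 0.07 × 0.1 × 0.1 = 72.24 J
Via Herbs: 588000 × 0.12 × 0.16 × 0.14 = 1580.544 J
Total at Eagle owl: 72.24 + 1580.544 = 1652.784 J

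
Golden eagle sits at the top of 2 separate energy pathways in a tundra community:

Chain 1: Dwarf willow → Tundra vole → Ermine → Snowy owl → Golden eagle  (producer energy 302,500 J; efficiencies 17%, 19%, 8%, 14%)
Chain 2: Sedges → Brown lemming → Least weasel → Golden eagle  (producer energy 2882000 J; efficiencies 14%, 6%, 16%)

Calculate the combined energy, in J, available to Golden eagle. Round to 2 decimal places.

3982.84 J

Chain 1: 302500 × 0.17 × 0.19 × 0.08 × 0.14 = 109.4324 J
Chain 2: 2882000 × 0.14 × 0.06 × 0.16 = 3873.408 J
Total at Golden eagle: 109.4324 + 3873.408 = 3982.8404 J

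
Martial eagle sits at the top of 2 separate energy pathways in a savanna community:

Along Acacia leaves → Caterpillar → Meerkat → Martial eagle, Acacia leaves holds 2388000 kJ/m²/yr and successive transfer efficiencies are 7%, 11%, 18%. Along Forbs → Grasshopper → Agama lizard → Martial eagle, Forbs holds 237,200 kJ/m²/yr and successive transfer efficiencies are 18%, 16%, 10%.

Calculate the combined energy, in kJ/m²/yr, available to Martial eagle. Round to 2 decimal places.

3992.90 kJ/m²/yr

Via Acacia leaves: 2388000 × 0.07 × 0.11 × 0.18 = 3309.768 kJ/m²/yr
Via Forbs: 237200 × 0.18 × 0.16 × 0.1 = 683.136 kJ/m²/yr
Total at Martial eagle: 3309.768 + 683.136 = 3992.904 kJ/m²/yr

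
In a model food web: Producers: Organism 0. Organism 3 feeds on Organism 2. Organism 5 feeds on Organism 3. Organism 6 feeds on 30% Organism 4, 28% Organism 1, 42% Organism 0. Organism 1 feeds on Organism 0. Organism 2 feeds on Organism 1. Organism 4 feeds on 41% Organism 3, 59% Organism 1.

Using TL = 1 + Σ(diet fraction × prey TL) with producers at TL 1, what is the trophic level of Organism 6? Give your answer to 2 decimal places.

Organism 1: 1 + 1 = 2
Organism 2: 1 + 2 = 3
Organism 3: 1 + 3 = 4
Organism 4: 1 + (0.41×4 + 0.59×2) = 3.82
Organism 5: 1 + 4 = 5
Organism 6: 1 + (0.3×3.82 + 0.28×2 + 0.42×1) = 3.126

3.13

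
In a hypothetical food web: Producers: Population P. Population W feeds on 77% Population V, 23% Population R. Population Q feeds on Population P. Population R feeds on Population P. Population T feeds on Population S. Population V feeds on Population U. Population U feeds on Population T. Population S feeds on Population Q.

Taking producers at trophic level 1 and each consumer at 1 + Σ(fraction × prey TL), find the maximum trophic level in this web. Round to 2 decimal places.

6.08

Population Q: 1 + 1 = 2
Population R: 1 + 1 = 2
Population S: 1 + 2 = 3
Population T: 1 + 3 = 4
Population U: 1 + 4 = 5
Population V: 1 + 5 = 6
Population W: 1 + (0.77×6 + 0.23×2) = 6.08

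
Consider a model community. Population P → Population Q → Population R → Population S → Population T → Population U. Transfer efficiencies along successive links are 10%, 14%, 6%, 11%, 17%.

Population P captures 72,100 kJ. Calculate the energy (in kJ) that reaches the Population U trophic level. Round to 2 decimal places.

Population Q: 72100 × 0.1 = 7210 kJ
Population R: 7210 × 0.14 = 1009.4 kJ
Population S: 1009.4 × 0.06 = 60.564 kJ
Population T: 60.564 × 0.11 = 6.66204 kJ
Population U: 6.66204 × 0.17 = 1.1325468 kJ

1.13 kJ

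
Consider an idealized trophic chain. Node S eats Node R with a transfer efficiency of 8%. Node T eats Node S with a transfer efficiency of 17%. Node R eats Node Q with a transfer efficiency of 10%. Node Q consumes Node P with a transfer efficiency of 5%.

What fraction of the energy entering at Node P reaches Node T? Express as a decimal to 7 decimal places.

0.0000680

Product of link efficiencies: 0.05 × 0.1 × 0.08 × 0.17 = 0.000068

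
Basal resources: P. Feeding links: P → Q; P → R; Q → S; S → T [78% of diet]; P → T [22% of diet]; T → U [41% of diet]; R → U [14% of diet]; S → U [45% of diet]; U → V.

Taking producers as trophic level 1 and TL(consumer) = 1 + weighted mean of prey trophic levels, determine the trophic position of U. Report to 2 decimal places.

Q: 1 + 1 = 2
R: 1 + 1 = 2
S: 1 + 2 = 3
T: 1 + (0.78×3 + 0.22×1) = 3.56
U: 1 + (0.41×3.56 + 0.14×2 + 0.45×3) = 4.0896
V: 1 + 4.0896 = 5.0896

4.09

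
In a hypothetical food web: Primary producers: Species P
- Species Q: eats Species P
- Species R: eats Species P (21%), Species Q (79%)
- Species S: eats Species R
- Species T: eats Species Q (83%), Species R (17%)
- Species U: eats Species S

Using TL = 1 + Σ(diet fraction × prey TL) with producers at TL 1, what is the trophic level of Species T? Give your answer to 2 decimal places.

Species Q: 1 + 1 = 2
Species R: 1 + (0.21×1 + 0.79×2) = 2.79
Species S: 1 + 2.79 = 3.79
Species T: 1 + (0.83×2 + 0.17×2.79) = 3.1343
Species U: 1 + 3.79 = 4.79

3.13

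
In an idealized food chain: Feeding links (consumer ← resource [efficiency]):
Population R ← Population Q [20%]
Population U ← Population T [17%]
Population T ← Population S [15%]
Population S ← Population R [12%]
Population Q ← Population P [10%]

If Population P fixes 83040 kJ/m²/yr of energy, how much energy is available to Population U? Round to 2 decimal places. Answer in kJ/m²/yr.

Population Q: 83040 × 0.1 = 8304 kJ/m²/yr
Population R: 8304 × 0.2 = 1660.8 kJ/m²/yr
Population S: 1660.8 × 0.12 = 199.296 kJ/m²/yr
Population T: 199.296 × 0.15 = 29.8944 kJ/m²/yr
Population U: 29.8944 × 0.17 = 5.082048 kJ/m²/yr

5.08 kJ/m²/yr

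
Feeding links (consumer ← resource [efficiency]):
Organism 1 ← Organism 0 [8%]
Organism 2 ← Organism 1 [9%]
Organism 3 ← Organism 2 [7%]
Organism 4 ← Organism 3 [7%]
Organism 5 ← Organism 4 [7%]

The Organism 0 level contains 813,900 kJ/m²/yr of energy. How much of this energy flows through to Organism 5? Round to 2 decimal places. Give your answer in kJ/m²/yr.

2.01 kJ/m²/yr

Organism 1: 813900 × 0.08 = 65112 kJ/m²/yr
Organism 2: 65112 × 0.09 = 5860.08 kJ/m²/yr
Organism 3: 5860.08 × 0.07 = 410.2056 kJ/m²/yr
Organism 4: 410.2056 × 0.07 = 28.714392 kJ/m²/yr
Organism 5: 28.714392 × 0.07 = 2.01000744 kJ/m²/yr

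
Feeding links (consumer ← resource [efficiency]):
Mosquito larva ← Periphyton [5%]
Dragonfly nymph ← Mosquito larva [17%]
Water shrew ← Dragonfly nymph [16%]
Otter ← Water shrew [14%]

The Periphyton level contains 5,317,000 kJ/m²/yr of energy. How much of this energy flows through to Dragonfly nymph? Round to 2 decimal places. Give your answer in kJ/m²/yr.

Mosquito larva: 5317000 × 0.05 = 265850 kJ/m²/yr
Dragonfly nymph: 265850 × 0.17 = 45194.5 kJ/m²/yr

45194.50 kJ/m²/yr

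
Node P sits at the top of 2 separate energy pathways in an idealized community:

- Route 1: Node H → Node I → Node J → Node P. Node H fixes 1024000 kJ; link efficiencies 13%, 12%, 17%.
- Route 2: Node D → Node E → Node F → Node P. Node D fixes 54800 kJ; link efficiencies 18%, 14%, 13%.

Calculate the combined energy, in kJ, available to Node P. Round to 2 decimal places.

Route 1: 1024000 × 0.13 × 0.12 × 0.17 = 2715.648 kJ
Route 2: 54800 × 0.18 × 0.14 × 0.13 = 179.5248 kJ
Total at Node P: 2715.648 + 179.5248 = 2895.1728 kJ

2895.17 kJ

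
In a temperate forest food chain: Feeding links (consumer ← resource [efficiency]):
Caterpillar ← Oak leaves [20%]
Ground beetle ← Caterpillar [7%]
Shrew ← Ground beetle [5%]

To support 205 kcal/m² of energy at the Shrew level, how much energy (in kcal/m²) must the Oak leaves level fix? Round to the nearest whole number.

292857 kcal/m²

Cumulative transfer efficiency: 0.2 × 0.07 × 0.05 = 0.0007
Oak leaves energy = 205 / 0.0007 = 292857 kcal/m²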